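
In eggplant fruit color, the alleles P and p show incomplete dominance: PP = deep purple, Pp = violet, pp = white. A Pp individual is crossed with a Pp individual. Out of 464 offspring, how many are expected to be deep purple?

Punnett square for Pp × Pp:
Offspring genotypes: 1 PP, 2 Pp, 1 pp
Phenotype counts: 1 deep purple, 2 violet, 1 white
deep purple: 1 out of 4 → fraction 1/4
Expected count = 1/4 × 464 = 116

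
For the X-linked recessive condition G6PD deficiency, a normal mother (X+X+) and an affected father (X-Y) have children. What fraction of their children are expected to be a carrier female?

Cross: X+X+ × X-Y
Offspring: 2 X+X-, 2 X+Y
Probability of a carrier female: 2/4 = 1/2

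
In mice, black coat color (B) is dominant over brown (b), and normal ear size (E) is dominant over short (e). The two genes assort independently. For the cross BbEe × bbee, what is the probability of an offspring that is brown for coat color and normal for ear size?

Dihybrid cross BbEe × bbee — consider each gene separately:
coat color: Bb × bb → 2 Bb, 2 bb → 2 B_ : 2 bb (out of 4)
ear size: Ee × ee → 2 Ee, 2 ee → 2 E_ : 2 ee (out of 4)
Looking for: brown (bb) and normal (E_)
P(brown) = 2/4, P(normal) = 2/4
P(both) = 2/4 × 2/4 = 4/16 = 1/4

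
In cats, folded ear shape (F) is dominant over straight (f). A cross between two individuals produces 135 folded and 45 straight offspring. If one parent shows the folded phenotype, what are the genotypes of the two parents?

Observed offspring: 135 folded, 45 straight
The observed ratio simplifies to 3:1. Straight (ff) offspring appear, so each parent must contribute one f allele. The parent stated to show folded carries F, so it is Ff. The other parent is then either Ff or ff: Ff × ff would give a 1:1 split, whereas Ff × Ff gives 3:1 — matching the data. So both parents are heterozygous (Ff × Ff).
Parent genotypes: Ff × Ff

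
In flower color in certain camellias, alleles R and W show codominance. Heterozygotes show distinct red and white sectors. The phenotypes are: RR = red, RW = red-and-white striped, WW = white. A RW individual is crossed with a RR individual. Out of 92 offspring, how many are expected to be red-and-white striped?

Punnett square for RW × RR:
Offspring genotypes: 2 RR, 2 RW
Phenotype counts: 2 red, 2 red-and-white striped
red-and-white striped: 2 out of 4 → fraction 1/2
Expected count = 1/2 × 92 = 46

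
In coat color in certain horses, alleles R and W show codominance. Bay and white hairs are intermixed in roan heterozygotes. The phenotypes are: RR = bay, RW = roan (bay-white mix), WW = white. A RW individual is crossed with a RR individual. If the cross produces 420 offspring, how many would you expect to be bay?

Punnett square for RW × RR:
Offspring genotypes: 2 RR, 2 RW
Phenotype counts: 2 bay, 2 roan (bay-white mix)
bay: 2 out of 4 → fraction 1/2
Expected count = 1/2 × 420 = 210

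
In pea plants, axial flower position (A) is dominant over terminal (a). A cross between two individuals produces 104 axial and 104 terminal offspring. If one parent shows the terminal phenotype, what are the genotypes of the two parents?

Observed offspring: 104 axial, 104 terminal
The observed ratio simplifies to 1:1. One parent shows terminal, so its genotype must be aa. A 1:1 offspring split requires the other parent to be heterozygous (Aa).
Parent genotypes: aa × Aa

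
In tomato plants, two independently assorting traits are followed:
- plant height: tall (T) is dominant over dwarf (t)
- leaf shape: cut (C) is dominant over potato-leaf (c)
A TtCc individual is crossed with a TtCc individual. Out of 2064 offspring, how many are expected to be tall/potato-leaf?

Dihybrid cross TtCc × TtCc — consider each gene separately:
plant height: Tt × Tt → 1 TT, 2 Tt, 1 tt → 3 T_ : 1 tt (out of 4)
leaf shape: Cc × Cc → 1 CC, 2 Cc, 1 cc → 3 C_ : 1 cc (out of 4)
Combine (counts out of 4 × 4 = 16): tall/cut (T_C_) = 3×3 = 9; tall/potato-leaf (T_cc) = 3×1 = 3; dwarf/cut (ttC_) = 1×3 = 3; dwarf/potato-leaf (ttcc) = 1×1 = 1
Phenotype counts (out of 16): 9 tall/cut, 3 tall/potato-leaf, 3 dwarf/cut, 1 dwarf/potato-leaf
tall/potato-leaf: 3 out of 16 → fraction 3/16
Expected count = 3/16 × 2064 = 387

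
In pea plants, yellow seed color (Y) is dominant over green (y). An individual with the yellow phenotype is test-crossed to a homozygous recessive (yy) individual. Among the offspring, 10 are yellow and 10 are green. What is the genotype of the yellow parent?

Test cross: ? × yy
Offspring: 10 yellow, 10 green — approximately 1:1.
A 1:1 ratio in a test cross indicates the unknown parent is heterozygous (Yy).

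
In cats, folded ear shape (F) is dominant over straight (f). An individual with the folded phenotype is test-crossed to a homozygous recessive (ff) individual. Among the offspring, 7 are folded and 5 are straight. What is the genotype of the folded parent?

Test cross: ? × ff
Offspring: 7 folded, 5 straight — approximately 1:1.
A 1:1 ratio in a test cross indicates the unknown parent is heterozygous (Ff).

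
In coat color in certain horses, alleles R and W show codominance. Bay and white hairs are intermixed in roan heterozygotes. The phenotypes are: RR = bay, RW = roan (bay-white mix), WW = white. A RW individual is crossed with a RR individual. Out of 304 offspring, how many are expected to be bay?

Punnett square for RW × RR:
Offspring genotypes: 2 RR, 2 RW
Phenotype counts: 2 bay, 2 roan (bay-white mix)
bay: 2 out of 4 → fraction 1/2
Expected count = 1/2 × 304 = 152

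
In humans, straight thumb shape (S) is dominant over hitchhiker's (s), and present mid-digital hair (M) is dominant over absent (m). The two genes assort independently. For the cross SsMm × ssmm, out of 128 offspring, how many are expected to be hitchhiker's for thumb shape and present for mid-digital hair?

Dihybrid cross SsMm × ssmm — consider each gene separately:
thumb shape: Ss × ss → 2 Ss, 2 ss → 2 S_ : 2 ss (out of 4)
mid-digital hair: Mm × mm → 2 Mm, 2 mm → 2 M_ : 2 mm (out of 4)
Looking for: hitchhiker's (ss) and present (M_)
P(hitchhiker's) = 2/4, P(present) = 2/4
P(both) = 2/4 × 2/4 = 4/16 = 1/4
Expected count = 1/4 × 128 = 32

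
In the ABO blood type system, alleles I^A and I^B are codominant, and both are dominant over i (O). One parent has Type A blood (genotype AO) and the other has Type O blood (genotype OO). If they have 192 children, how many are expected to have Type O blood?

Cross: AO × OO
Possible offspring genotypes: 2 AO, 2 OO
Blood type counts: 2 Type A, 2 Type O
Probability of Type O: 2/4 = 1/2
Expected count = 1/2 × 192 = 96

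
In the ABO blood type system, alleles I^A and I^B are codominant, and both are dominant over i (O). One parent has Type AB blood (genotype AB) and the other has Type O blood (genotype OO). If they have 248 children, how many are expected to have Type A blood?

Cross: AB × OO
Possible offspring genotypes: 2 AO, 2 BO
Blood type counts: 2 Type A, 2 Type B
Probability of Type A: 2/4 = 1/2
Expected count = 1/2 × 248 = 124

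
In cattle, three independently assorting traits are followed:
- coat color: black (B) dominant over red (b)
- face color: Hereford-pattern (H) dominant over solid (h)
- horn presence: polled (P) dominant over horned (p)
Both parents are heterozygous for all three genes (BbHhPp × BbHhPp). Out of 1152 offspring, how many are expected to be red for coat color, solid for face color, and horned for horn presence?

Trihybrid cross: BbHhPp × BbHhPp
Each trait segregates independently with a 3:1 phenotypic ratio, so each gene contributes 3/4 (dominant) or 1/4 (recessive).
Target: red (coat color), solid (face color), horned (horn presence)
Probability = product of independent per-trait probabilities
= 1/4 × 1/4 × 1/4 = 1/64
Expected count = 1/64 × 1152 = 18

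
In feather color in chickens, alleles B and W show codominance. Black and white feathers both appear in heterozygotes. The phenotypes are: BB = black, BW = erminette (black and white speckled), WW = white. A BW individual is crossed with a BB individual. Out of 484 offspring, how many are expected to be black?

Punnett square for BW × BB:
Offspring genotypes: 2 BB, 2 BW
Phenotype counts: 2 black, 2 erminette (black and white speckled)
black: 2 out of 4 → fraction 1/2
Expected count = 1/2 × 484 = 242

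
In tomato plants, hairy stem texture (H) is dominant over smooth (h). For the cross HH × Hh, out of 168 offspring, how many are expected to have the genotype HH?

Punnett square for HH × Hh:
Offspring genotypes: 2 HH, 2 Hh
Total offspring: 4
Count with target: 2
Probability: 2/4 = 1/2
Expected count = 1/2 × 168 = 84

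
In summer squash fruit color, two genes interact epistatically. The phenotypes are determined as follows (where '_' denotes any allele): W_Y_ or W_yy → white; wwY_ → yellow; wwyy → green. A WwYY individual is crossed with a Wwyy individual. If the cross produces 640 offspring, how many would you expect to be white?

Cross: WwYY × Wwyy — consider each gene separately:
W gene: Ww × Ww → 1 WW, 2 Ww, 1 ww → 3 W_ : 1 ww (out of 4)
Y gene: YY × yy → 4 Yy → 4 Y_ (out of 4)
Genotype classes (out of 4 × 4 = 16): W_Y_ = 3×4 = 12; wwY_ = 1×4 = 4
Apply the phenotype rules: W_Y_ (12) → white; wwY_ (4) → yellow
Phenotype counts (out of 16): 12 white, 4 yellow
white: 12 out of 16 → fraction 3/4
Expected count = 3/4 × 640 = 480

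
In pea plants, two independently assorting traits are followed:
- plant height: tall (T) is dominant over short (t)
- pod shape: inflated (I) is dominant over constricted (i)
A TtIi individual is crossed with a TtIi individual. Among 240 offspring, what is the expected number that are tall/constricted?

Dihybrid cross TtIi × TtIi — consider each gene separately:
plant height: Tt × Tt → 1 TT, 2 Tt, 1 tt → 3 T_ : 1 tt (out of 4)
pod shape: Ii × Ii → 1 II, 2 Ii, 1 ii → 3 I_ : 1 ii (out of 4)
Combine (counts out of 4 × 4 = 16): tall/inflated (T_I_) = 3×3 = 9; tall/constricted (T_ii) = 3×1 = 3; short/inflated (ttI_) = 1×3 = 3; short/constricted (ttii) = 1×1 = 1
Phenotype counts (out of 16): 9 tall/inflated, 3 tall/constricted, 3 short/inflated, 1 short/constricted
tall/constricted: 3 out of 16 → fraction 3/16
Expected count = 3/16 × 240 = 45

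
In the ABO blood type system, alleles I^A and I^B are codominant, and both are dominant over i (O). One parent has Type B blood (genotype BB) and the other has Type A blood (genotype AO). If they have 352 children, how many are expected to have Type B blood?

Cross: BB × AO
Possible offspring genotypes: 2 AB, 2 BO
Blood type counts: 2 Type AB, 2 Type B
Probability of Type B: 2/4 = 1/2
Expected count = 1/2 × 352 = 176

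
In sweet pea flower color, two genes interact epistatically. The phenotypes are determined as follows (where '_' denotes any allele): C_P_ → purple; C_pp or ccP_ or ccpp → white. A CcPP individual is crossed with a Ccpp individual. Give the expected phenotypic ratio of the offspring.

Cross: CcPP × Ccpp — consider each gene separately:
C gene: Cc × Cc → 1 CC, 2 Cc, 1 cc → 3 C_ : 1 cc (out of 4)
P gene: PP × pp → 4 Pp → 4 P_ (out of 4)
Genotype classes (out of 4 × 4 = 16): C_P_ = 3×4 = 12; ccP_ = 1×4 = 4
Apply the phenotype rules: C_P_ (12) → purple; ccP_ (4) → white
Phenotype counts (out of 16): 12 purple, 4 white
Ratio: 3 purple : 1 white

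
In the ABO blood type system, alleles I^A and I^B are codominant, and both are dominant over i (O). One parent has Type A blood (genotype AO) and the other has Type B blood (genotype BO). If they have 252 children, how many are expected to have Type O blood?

Cross: AO × BO
Possible offspring genotypes: 1 AB, 1 AO, 1 BO, 1 OO
Blood type counts: 1 Type AB, 1 Type A, 1 Type B, 1 Type O
Probability of Type O: 1/4
Expected count = 1/4 × 252 = 63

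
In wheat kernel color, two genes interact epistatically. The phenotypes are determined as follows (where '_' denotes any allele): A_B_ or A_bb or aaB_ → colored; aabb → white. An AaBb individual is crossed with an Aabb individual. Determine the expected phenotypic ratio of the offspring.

Cross: AaBb × Aabb — consider each gene separately:
A gene: Aa × Aa → 1 AA, 2 Aa, 1 aa → 3 A_ : 1 aa (out of 4)
B gene: Bb × bb → 2 Bb, 2 bb → 2 B_ : 2 bb (out of 4)
Genotype classes (out of 4 × 4 = 16): A_B_ = 3×2 = 6; A_bb = 3×2 = 6; aaB_ = 1×2 = 2; aabb = 1×2 = 2
Apply the phenotype rules: A_B_ (6) + A_bb (6) + aaB_ (2) → colored; aabb (2) → white
Phenotype counts (out of 16): 14 colored, 2 white
Ratio: 7 colored : 1 white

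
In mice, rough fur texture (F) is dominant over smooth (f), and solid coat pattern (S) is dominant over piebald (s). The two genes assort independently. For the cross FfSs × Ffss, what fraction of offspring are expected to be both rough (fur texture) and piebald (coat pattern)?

Dihybrid cross FfSs × Ffss — consider each gene separately:
fur texture: Ff × Ff → 1 FF, 2 Ff, 1 ff → 3 F_ : 1 ff (out of 4)
coat pattern: Ss × ss → 2 Ss, 2 ss → 2 S_ : 2 ss (out of 4)
Looking for: rough (F_) and piebald (ss)
P(rough) = 3/4, P(piebald) = 2/4
P(both) = 3/4 × 2/4 = 6/16 = 3/8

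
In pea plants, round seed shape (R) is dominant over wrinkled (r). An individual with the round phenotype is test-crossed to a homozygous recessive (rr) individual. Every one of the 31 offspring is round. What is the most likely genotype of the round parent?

Test cross: ? × rr
All offspring are round.
If the unknown parent were heterozygous (Rr), about half of 31 offspring would be wrinkled; none are. The unknown parent is most likely homozygous dominant (RR).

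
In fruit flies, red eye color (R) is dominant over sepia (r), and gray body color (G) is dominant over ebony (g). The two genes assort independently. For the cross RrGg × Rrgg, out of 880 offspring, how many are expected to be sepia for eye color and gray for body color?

Dihybrid cross RrGg × Rrgg — consider each gene separately:
eye color: Rr × Rr → 1 RR, 2 Rr, 1 rr → 3 R_ : 1 rr (out of 4)
body color: Gg × gg → 2 Gg, 2 gg → 2 G_ : 2 gg (out of 4)
Looking for: sepia (rr) and gray (G_)
P(sepia) = 1/4, P(gray) = 2/4
P(both) = 1/4 × 2/4 = 2/16 = 1/8
Expected count = 1/8 × 880 = 110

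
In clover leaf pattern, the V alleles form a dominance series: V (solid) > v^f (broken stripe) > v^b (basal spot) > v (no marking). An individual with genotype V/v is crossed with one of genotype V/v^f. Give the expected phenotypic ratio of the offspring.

Cross: V/v × V/v^f
Allele dominance: V > v^f > v^b > v
Offspring genotypes: 1 V/V, 1 V/v^f, 1 V/v, 1 v^f/v
Phenotype counts: 3 solid, 1 broken stripe
Ratio: 3 solid : 1 broken stripe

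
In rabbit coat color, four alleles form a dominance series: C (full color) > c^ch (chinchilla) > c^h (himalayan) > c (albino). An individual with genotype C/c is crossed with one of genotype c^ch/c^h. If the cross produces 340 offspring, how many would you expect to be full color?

Cross: C/c × c^ch/c^h
Allele dominance: C > c^ch > c^h > c
Offspring genotypes: 1 C/c^ch, 1 C/c^h, 1 c^ch/c, 1 c^h/c
Phenotype counts: 2 full color, 1 chinchilla, 1 himalayan
full color: 2 out of 4 → fraction 1/2
Expected count = 1/2 × 340 = 170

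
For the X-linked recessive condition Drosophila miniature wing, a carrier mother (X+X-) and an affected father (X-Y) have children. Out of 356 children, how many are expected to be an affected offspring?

Cross: X+X- × X-Y
Offspring: 1 X+X-, 1 X+Y, 1 X-X-, 1 X-Y
Probability of an affected offspring: 2/4 = 1/2
Expected count = 1/2 × 356 = 178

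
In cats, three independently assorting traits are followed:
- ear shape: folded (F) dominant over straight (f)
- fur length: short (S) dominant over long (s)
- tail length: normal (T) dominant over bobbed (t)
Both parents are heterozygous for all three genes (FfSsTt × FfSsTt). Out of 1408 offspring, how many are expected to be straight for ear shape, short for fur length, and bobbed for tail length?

Trihybrid cross: FfSsTt × FfSsTt
Each trait segregates independently with a 3:1 phenotypic ratio, so each gene contributes 3/4 (dominant) or 1/4 (recessive).
Target: straight (ear shape), short (fur length), bobbed (tail length)
Probability = product of independent per-trait probabilities
= 1/4 × 3/4 × 1/4 = 3/64
Expected count = 3/64 × 1408 = 66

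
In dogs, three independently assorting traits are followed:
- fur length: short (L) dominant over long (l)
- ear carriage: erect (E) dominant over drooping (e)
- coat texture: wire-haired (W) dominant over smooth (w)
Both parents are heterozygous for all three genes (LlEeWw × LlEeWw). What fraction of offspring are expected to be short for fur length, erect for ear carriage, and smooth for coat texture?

Trihybrid cross: LlEeWw × LlEeWw
Each trait segregates independently with a 3:1 phenotypic ratio, so each gene contributes 3/4 (dominant) or 1/4 (recessive).
Target: short (fur length), erect (ear carriage), smooth (coat texture)
Probability = product of independent per-trait probabilities
= 3/4 × 3/4 × 1/4 = 9/64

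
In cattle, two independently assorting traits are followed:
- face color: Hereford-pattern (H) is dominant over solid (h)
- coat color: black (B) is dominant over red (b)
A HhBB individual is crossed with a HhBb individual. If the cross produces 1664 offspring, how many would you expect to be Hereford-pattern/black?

Dihybrid cross HhBB × HhBb — consider each gene separately:
face color: Hh × Hh → 1 HH, 2 Hh, 1 hh → 3 H_ : 1 hh (out of 4)
coat color: BB × Bb → 2 BB, 2 Bb → 4 B_ (out of 4)
Combine (counts out of 4 × 4 = 16): Hereford-pattern/black (H_B_) = 3×4 = 12; solid/black (hhB_) = 1×4 = 4
Phenotype counts (out of 16): 12 Hereford-pattern/black, 4 solid/black
Hereford-pattern/black: 12 out of 16 → fraction 3/4
Expected count = 3/4 × 1664 = 1248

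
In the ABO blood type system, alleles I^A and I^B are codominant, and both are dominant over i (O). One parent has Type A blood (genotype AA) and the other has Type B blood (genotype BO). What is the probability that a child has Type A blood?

Cross: AA × BO
Possible offspring genotypes: 2 AB, 2 AO
Blood type counts: 2 Type AB, 2 Type A
Probability of Type A: 2/4 = 1/2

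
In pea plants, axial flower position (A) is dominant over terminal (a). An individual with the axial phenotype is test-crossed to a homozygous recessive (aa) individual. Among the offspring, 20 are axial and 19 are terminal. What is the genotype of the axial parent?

Test cross: ? × aa
Offspring: 20 axial, 19 terminal — approximately 1:1.
A 1:1 ratio in a test cross indicates the unknown parent is heterozygous (Aa).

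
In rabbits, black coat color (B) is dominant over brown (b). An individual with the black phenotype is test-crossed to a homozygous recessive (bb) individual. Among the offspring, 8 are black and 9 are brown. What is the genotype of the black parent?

Test cross: ? × bb
Offspring: 8 black, 9 brown — approximately 1:1.
A 1:1 ratio in a test cross indicates the unknown parent is heterozygous (Bb).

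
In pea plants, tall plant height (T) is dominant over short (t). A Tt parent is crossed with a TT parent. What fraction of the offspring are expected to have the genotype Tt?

Punnett square for Tt × TT:
Offspring genotypes: 2 TT, 2 Tt
Total offspring: 4
Count with target: 2
Probability: 2/4 = 1/2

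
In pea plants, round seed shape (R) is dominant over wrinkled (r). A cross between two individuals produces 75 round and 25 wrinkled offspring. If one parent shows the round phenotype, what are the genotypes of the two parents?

Observed offspring: 75 round, 25 wrinkled
The observed ratio simplifies to 3:1. Wrinkled (rr) offspring appear, so each parent must contribute one r allele. The parent stated to show round carries R, so it is Rr. The other parent is then either Rr or rr: Rr × rr would give a 1:1 split, whereas Rr × Rr gives 3:1 — matching the data. So both parents are heterozygous (Rr × Rr).
Parent genotypes: Rr × Rr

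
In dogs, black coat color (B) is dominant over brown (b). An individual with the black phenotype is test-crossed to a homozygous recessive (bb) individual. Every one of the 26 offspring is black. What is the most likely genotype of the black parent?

Test cross: ? × bb
All offspring are black.
If the unknown parent were heterozygous (Bb), about half of 26 offspring would be brown; none are. The unknown parent is most likely homozygous dominant (BB).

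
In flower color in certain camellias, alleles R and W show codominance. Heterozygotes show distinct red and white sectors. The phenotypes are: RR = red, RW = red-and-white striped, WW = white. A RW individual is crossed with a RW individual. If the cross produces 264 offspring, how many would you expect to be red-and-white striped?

Punnett square for RW × RW:
Offspring genotypes: 1 RR, 2 RW, 1 WW
Phenotype counts: 1 red, 2 red-and-white striped, 1 white
red-and-white striped: 2 out of 4 → fraction 1/2
Expected count = 1/2 × 264 = 132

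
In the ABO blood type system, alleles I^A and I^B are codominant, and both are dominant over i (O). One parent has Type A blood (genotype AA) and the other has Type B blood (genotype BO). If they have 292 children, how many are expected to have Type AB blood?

Cross: AA × BO
Possible offspring genotypes: 2 AB, 2 AO
Blood type counts: 2 Type AB, 2 Type A
Probability of Type AB: 2/4 = 1/2
Expected count = 1/2 × 292 = 146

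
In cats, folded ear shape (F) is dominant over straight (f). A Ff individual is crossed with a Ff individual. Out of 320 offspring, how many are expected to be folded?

Punnett square for Ff × Ff:
Offspring genotypes: 1 FF, 2 Ff, 1 ff
folded: 3, straight: 1
folded: 3 out of 4 → fraction 3/4
Expected count = 3/4 × 320 = 240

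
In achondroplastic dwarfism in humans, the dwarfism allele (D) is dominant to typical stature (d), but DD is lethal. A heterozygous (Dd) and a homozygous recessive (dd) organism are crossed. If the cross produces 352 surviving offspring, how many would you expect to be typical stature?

Cross: Dd × dd
Punnett square offspring (before lethality): 2 Dd, 2 dd
No DD offspring are produced in this cross.
typical stature: 2 out of 4 → fraction 1/2
Expected count = 1/2 × 352 = 176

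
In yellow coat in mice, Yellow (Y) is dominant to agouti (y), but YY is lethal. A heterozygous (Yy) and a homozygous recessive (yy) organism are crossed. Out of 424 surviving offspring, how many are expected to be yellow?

Cross: Yy × yy
Punnett square offspring (before lethality): 2 Yy, 2 yy
No YY offspring are produced in this cross.
yellow: 2 out of 4 → fraction 1/2
Expected count = 1/2 × 424 = 212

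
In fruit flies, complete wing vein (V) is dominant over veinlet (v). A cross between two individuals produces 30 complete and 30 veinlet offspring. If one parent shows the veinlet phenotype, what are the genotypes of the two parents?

Observed offspring: 30 complete, 30 veinlet
The observed ratio simplifies to 1:1. One parent shows veinlet, so its genotype must be vv. A 1:1 offspring split requires the other parent to be heterozygous (Vv).
Parent genotypes: vv × Vv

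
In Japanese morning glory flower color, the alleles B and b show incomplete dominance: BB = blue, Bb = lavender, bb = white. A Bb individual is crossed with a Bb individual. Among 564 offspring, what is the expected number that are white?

Punnett square for Bb × Bb:
Offspring genotypes: 1 BB, 2 Bb, 1 bb
Phenotype counts: 1 blue, 2 lavender, 1 white
white: 1 out of 4 → fraction 1/4
Expected count = 1/4 × 564 = 141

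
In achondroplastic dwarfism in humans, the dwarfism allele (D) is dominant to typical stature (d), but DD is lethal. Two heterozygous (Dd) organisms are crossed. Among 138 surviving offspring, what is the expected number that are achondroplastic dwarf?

Cross: Dd × Dd
Punnett square offspring (before lethality): 1 DD, 2 Dd, 1 dd
The DD genotype is lethal (embryos die); surviving offspring: 2 Dd, 1 dd
achondroplastic dwarf: 2 out of 3 → fraction 2/3
Expected count = 2/3 × 138 = 92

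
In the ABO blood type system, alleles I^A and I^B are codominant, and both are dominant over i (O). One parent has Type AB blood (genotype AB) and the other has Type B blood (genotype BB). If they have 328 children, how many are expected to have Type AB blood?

Cross: AB × BB
Possible offspring genotypes: 2 AB, 2 BB
Blood type counts: 2 Type AB, 2 Type B
Probability of Type AB: 2/4 = 1/2
Expected count = 1/2 × 328 = 164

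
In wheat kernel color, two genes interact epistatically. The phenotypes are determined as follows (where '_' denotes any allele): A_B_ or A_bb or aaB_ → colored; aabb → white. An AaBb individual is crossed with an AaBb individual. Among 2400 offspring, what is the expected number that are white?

Cross: AaBb × AaBb — consider each gene separately:
A gene: Aa × Aa → 1 AA, 2 Aa, 1 aa → 3 A_ : 1 aa (out of 4)
B gene: Bb × Bb → 1 BB, 2 Bb, 1 bb → 3 B_ : 1 bb (out of 4)
Genotype classes (out of 4 × 4 = 16): A_B_ = 3×3 = 9; A_bb = 3×1 = 3; aaB_ = 1×3 = 3; aabb = 1×1 = 1
Apply the phenotype rules: A_B_ (9) + A_bb (3) + aaB_ (3) → colored; aabb (1) → white
Phenotype counts (out of 16): 15 colored, 1 white
white: 1 out of 16 → fraction 1/16
Expected count = 1/16 × 2400 = 150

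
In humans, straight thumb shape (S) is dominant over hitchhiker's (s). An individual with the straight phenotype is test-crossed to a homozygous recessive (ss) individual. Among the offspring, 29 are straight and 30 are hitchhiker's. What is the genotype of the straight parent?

Test cross: ? × ss
Offspring: 29 straight, 30 hitchhiker's — approximately 1:1.
A 1:1 ratio in a test cross indicates the unknown parent is heterozygous (Ss).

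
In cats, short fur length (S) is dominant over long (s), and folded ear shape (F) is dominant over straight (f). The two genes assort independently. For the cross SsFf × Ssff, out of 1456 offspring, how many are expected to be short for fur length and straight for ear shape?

Dihybrid cross SsFf × Ssff — consider each gene separately:
fur length: Ss × Ss → 1 SS, 2 Ss, 1 ss → 3 S_ : 1 ss (out of 4)
ear shape: Ff × ff → 2 Ff, 2 ff → 2 F_ : 2 ff (out of 4)
Looking for: short (S_) and straight (ff)
P(short) = 3/4, P(straight) = 2/4
P(both) = 3/4 × 2/4 = 6/16 = 3/8
Expected count = 3/8 × 1456 = 546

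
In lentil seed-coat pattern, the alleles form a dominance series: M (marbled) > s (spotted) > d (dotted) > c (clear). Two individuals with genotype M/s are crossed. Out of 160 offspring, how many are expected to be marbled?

Cross: M/s × M/s
Allele dominance: M > s > d > c
Offspring genotypes: 1 M/M, 2 M/s, 1 s/s
Phenotype counts: 3 marbled, 1 spotted
marbled: 3 out of 4 → fraction 3/4
Expected count = 3/4 × 160 = 120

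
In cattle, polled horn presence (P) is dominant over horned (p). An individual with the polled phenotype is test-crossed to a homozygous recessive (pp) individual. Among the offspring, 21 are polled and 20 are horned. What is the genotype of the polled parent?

Test cross: ? × pp
Offspring: 21 polled, 20 horned — approximately 1:1.
A 1:1 ratio in a test cross indicates the unknown parent is heterozygous (Pp).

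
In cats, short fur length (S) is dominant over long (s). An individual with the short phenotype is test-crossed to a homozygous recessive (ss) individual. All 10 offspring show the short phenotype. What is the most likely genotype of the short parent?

Test cross: ? × ss
All offspring are short.
If the unknown parent were heterozygous (Ss), about half of 10 offspring would be long; none are. The unknown parent is most likely homozygous dominant (SS).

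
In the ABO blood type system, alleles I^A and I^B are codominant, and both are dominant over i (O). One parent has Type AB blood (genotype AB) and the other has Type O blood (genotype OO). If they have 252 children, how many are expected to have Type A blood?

Cross: AB × OO
Possible offspring genotypes: 2 AO, 2 BO
Blood type counts: 2 Type A, 2 Type B
Probability of Type A: 2/4 = 1/2
Expected count = 1/2 × 252 = 126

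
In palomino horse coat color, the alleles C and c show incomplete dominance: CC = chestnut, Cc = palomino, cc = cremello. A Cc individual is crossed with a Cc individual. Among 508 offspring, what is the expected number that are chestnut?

Punnett square for Cc × Cc:
Offspring genotypes: 1 CC, 2 Cc, 1 cc
Phenotype counts: 1 chestnut, 2 palomino, 1 cremello
chestnut: 1 out of 4 → fraction 1/4
Expected count = 1/4 × 508 = 127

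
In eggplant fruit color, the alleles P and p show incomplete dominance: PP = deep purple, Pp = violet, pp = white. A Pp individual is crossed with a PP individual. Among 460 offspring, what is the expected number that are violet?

Punnett square for Pp × PP:
Offspring genotypes: 2 PP, 2 Pp
Phenotype counts: 2 deep purple, 2 violet
violet: 2 out of 4 → fraction 1/2
Expected count = 1/2 × 460 = 230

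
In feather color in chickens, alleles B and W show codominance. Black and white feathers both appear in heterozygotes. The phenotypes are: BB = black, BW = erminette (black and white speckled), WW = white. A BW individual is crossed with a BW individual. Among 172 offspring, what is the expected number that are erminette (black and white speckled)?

Punnett square for BW × BW:
Offspring genotypes: 1 BB, 2 BW, 1 WW
Phenotype counts: 1 black, 2 erminette (black and white speckled), 1 white
erminette (black and white speckled): 2 out of 4 → fraction 1/2
Expected count = 1/2 × 172 = 86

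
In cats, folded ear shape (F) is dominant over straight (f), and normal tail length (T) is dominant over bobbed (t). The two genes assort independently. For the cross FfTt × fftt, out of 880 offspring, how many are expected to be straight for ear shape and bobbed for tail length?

Dihybrid cross FfTt × fftt — consider each gene separately:
ear shape: Ff × ff → 2 Ff, 2 ff → 2 F_ : 2 ff (out of 4)
tail length: Tt × tt → 2 Tt, 2 tt → 2 T_ : 2 tt (out of 4)
Looking for: straight (ff) and bobbed (tt)
P(straight) = 2/4, P(bobbed) = 2/4
P(both) = 2/4 × 2/4 = 4/16 = 1/4
Expected count = 1/4 × 880 = 220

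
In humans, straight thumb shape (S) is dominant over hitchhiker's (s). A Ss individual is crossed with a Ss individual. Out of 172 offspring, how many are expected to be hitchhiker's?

Punnett square for Ss × Ss:
Offspring genotypes: 1 SS, 2 Ss, 1 ss
straight: 3, hitchhiker's: 1
hitchhiker's: 1 out of 4 → fraction 1/4
Expected count = 1/4 × 172 = 43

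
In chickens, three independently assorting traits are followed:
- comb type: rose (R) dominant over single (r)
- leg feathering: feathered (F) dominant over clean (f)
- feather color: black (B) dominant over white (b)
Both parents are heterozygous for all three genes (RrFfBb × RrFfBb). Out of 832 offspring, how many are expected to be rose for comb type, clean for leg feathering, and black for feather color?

Trihybrid cross: RrFfBb × RrFfBb
Each trait segregates independently with a 3:1 phenotypic ratio, so each gene contributes 3/4 (dominant) or 1/4 (recessive).
Target: rose (comb type), clean (leg feathering), black (feather color)
Probability = product of independent per-trait probabilities
= 3/4 × 1/4 × 3/4 = 9/64
Expected count = 9/64 × 832 = 117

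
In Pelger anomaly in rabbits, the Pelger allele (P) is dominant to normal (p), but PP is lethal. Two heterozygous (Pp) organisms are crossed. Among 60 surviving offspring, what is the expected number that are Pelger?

Cross: Pp × Pp
Punnett square offspring (before lethality): 1 PP, 2 Pp, 1 pp
The PP genotype is lethal (embryos die); surviving offspring: 2 Pp, 1 pp
Pelger: 2 out of 3 → fraction 2/3
Expected count = 2/3 × 60 = 40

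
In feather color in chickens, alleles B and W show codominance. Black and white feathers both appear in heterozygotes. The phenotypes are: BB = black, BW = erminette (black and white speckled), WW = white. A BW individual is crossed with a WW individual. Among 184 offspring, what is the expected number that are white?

Punnett square for BW × WW:
Offspring genotypes: 2 BW, 2 WW
Phenotype counts: 2 erminette (black and white speckled), 2 white
white: 2 out of 4 → fraction 1/2
Expected count = 1/2 × 184 = 92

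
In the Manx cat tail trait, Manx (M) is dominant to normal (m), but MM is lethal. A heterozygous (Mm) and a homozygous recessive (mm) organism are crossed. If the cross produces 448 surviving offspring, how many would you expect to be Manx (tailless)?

Cross: Mm × mm
Punnett square offspring (before lethality): 2 Mm, 2 mm
No MM offspring are produced in this cross.
Manx (tailless): 2 out of 4 → fraction 1/2
Expected count = 1/2 × 448 = 224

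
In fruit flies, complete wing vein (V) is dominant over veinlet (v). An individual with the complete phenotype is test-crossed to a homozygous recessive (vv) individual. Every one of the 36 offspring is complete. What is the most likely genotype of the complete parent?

Test cross: ? × vv
All offspring are complete.
If the unknown parent were heterozygous (Vv), about half of 36 offspring would be veinlet; none are. The unknown parent is most likely homozygous dominant (VV).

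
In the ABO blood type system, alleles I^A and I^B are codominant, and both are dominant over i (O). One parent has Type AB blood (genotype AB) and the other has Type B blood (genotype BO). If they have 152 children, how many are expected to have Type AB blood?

Cross: AB × BO
Possible offspring genotypes: 1 AB, 1 AO, 1 BB, 1 BO
Blood type counts: 1 Type AB, 1 Type A, 2 Type B
Probability of Type AB: 1/4
Expected count = 1/4 × 152 = 38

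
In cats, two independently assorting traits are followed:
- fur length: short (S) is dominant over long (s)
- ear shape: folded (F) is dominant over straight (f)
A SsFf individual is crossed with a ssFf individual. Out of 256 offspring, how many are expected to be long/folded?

Dihybrid cross SsFf × ssFf — consider each gene separately:
fur length: Ss × ss → 2 Ss, 2 ss → 2 S_ : 2 ss (out of 4)
ear shape: Ff × Ff → 1 FF, 2 Ff, 1 ff → 3 F_ : 1 ff (out of 4)
Combine (counts out of 4 × 4 = 16): short/folded (S_F_) = 2×3 = 6; short/straight (S_ff) = 2×1 = 2; long/folded (ssF_) = 2×3 = 6; long/straight (ssff) = 2×1 = 2
Phenotype counts (out of 16): 6 short/folded, 2 short/straight, 6 long/folded, 2 long/straight
long/folded: 6 out of 16 → fraction 3/8
Expected count = 3/8 × 256 = 96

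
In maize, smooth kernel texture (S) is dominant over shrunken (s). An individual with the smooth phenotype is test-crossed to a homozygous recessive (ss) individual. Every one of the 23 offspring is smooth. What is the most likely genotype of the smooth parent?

Test cross: ? × ss
All offspring are smooth.
If the unknown parent were heterozygous (Ss), about half of 23 offspring would be shrunken; none are. The unknown parent is most likely homozygous dominant (SS).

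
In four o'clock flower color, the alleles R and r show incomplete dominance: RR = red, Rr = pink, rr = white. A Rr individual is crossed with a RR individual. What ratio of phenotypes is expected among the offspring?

Punnett square for Rr × RR:
Offspring genotypes: 2 RR, 2 Rr
Phenotype counts: 2 red, 2 pink
Ratio: 1 red : 1 pink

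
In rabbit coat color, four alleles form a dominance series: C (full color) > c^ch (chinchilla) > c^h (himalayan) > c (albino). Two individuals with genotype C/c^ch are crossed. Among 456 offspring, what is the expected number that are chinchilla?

Cross: C/c^ch × C/c^ch
Allele dominance: C > c^ch > c^h > c
Offspring genotypes: 1 C/C, 2 C/c^ch, 1 c^ch/c^ch
Phenotype counts: 3 full color, 1 chinchilla
chinchilla: 1 out of 4 → fraction 1/4
Expected count = 1/4 × 456 = 114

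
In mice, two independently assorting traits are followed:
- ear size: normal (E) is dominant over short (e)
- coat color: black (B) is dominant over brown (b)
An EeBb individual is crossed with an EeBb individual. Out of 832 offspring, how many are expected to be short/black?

Dihybrid cross EeBb × EeBb — consider each gene separately:
ear size: Ee × Ee → 1 EE, 2 Ee, 1 ee → 3 E_ : 1 ee (out of 4)
coat color: Bb × Bb → 1 BB, 2 Bb, 1 bb → 3 B_ : 1 bb (out of 4)
Combine (counts out of 4 × 4 = 16): normal/black (E_B_) = 3×3 = 9; normal/brown (E_bb) = 3×1 = 3; short/black (eeB_) = 1×3 = 3; short/brown (eebb) = 1×1 = 1
Phenotype counts (out of 16): 9 normal/black, 3 normal/brown, 3 short/black, 1 short/brown
short/black: 3 out of 16 → fraction 3/16
Expected count = 3/16 × 832 = 156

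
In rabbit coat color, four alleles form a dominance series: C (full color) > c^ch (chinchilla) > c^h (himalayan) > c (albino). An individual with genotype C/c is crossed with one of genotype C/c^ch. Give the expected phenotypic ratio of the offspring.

Cross: C/c × C/c^ch
Allele dominance: C > c^ch > c^h > c
Offspring genotypes: 1 C/C, 1 C/c^ch, 1 C/c, 1 c^ch/c
Phenotype counts: 3 full color, 1 chinchilla
Ratio: 3 full color : 1 chinchilla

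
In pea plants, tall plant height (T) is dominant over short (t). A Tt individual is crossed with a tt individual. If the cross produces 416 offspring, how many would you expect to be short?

Punnett square for Tt × tt:
Offspring genotypes: 2 Tt, 2 tt
tall: 2, short: 2
short: 2 out of 4 → fraction 1/2
Expected count = 1/2 × 416 = 208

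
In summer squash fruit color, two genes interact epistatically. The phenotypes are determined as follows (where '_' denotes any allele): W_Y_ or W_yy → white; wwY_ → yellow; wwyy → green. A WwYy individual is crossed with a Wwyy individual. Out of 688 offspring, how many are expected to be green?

Cross: WwYy × Wwyy — consider each gene separately:
W gene: Ww × Ww → 1 WW, 2 Ww, 1 ww → 3 W_ : 1 ww (out of 4)
Y gene: Yy × yy → 2 Yy, 2 yy → 2 Y_ : 2 yy (out of 4)
Genotype classes (out of 4 × 4 = 16): W_Y_ = 3×2 = 6; W_yy = 3×2 = 6; wwY_ = 1×2 = 2; wwyy = 1×2 = 2
Apply the phenotype rules: W_Y_ (6) + W_yy (6) → white; wwY_ (2) → yellow; wwyy (2) → green
Phenotype counts (out of 16): 12 white, 2 yellow, 2 green
green: 2 out of 16 → fraction 1/8
Expected count = 1/8 × 688 = 86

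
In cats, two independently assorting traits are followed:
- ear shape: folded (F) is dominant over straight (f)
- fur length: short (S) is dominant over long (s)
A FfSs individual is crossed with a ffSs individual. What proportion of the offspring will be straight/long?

Dihybrid cross FfSs × ffSs — consider each gene separately:
ear shape: Ff × ff → 2 Ff, 2 ff → 2 F_ : 2 ff (out of 4)
fur length: Ss × Ss → 1 SS, 2 Ss, 1 ss → 3 S_ : 1 ss (out of 4)
Combine (counts out of 4 × 4 = 16): folded/short (F_S_) = 2×3 = 6; folded/long (F_ss) = 2×1 = 2; straight/short (ffS_) = 2×3 = 6; straight/long (ffss) = 2×1 = 2
Phenotype counts (out of 16): 6 folded/short, 2 folded/long, 6 straight/short, 2 straight/long
straight/long: 2 out of 16
Probability: 2/16 = 1/8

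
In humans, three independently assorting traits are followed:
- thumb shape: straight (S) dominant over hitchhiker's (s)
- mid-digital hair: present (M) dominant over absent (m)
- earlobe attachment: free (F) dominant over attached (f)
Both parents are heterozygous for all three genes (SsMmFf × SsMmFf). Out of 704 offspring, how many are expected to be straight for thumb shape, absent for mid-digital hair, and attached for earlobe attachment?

Trihybrid cross: SsMmFf × SsMmFf
Each trait segregates independently with a 3:1 phenotypic ratio, so each gene contributes 3/4 (dominant) or 1/4 (recessive).
Target: straight (thumb shape), absent (mid-digital hair), attached (earlobe attachment)
Probability = product of independent per-trait probabilities
= 3/4 × 1/4 × 1/4 = 3/64
Expected count = 3/64 × 704 = 33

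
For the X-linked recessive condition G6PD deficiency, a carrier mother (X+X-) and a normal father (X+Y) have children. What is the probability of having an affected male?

Cross: X+X- × X+Y
Offspring: 1 X+X+, 1 X+Y, 1 X+X-, 1 X-Y
Probability of an affected male: 1/4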